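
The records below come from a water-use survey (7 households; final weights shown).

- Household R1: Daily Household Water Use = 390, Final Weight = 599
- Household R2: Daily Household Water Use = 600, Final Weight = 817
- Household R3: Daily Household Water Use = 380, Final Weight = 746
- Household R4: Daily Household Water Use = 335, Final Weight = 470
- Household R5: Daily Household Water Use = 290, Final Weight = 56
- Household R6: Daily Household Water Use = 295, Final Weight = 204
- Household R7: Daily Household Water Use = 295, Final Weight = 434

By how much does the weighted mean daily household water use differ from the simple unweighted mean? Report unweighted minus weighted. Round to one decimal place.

-42.4

Unweighted sum = 2585
Unweighted mean = 2585 / 7 = 369.28571
Weighted sum = 390×599 + 600×817 + 380×746 + 335×470 + 290×56 + 295×204 + 295×434
  = 233610 + 490200 + 283480 + 157450 + 16240 + 60180 + 128030 = 1369190
Sum of weights = 599 + 817 + 746 + 470 + 56 + 204 + 434 = 3326
Weighted mean = 1369190 / 3326 = 411.66266
Difference (unweighted minus weighted) = -42.376944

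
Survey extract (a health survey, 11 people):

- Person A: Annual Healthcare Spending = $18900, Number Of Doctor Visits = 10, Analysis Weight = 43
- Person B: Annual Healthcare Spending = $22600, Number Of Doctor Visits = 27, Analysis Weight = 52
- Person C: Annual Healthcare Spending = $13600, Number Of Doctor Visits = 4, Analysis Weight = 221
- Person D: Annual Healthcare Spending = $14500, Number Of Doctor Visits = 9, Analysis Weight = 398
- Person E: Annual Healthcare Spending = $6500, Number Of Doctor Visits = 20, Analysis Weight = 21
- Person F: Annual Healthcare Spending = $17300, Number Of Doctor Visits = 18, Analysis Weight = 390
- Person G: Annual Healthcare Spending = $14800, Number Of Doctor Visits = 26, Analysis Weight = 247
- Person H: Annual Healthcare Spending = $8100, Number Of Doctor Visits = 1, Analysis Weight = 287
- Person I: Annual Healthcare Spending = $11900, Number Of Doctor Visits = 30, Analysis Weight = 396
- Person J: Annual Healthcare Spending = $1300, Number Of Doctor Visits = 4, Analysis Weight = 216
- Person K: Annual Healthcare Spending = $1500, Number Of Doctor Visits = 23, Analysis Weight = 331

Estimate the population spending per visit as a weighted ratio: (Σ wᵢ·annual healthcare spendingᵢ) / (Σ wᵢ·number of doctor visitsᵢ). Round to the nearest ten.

Σ wᵢ·y = 18900×43 + 22600×52 + 13600×221 + 14500×398 + 6500×21 + 17300×390 + 14800×247 + 8100×287 + 11900×396 + 1300×216 + 1500×331
  = 812700 + 1175200 + 3005600 + 5771000 + 136500 + 6747000 + 3655600 + 2324700 + 4712400 + 280800 + 496500 = 29118000
Σ wᵢ·x = 10×43 + 27×52 + 4×221 + 9×398 + 20×21 + 18×390 + 26×247 + 1×287 + 30×396 + 4×216 + 23×331
  = 40806
Ratio = 29118000 / 40806 = 713.57153

710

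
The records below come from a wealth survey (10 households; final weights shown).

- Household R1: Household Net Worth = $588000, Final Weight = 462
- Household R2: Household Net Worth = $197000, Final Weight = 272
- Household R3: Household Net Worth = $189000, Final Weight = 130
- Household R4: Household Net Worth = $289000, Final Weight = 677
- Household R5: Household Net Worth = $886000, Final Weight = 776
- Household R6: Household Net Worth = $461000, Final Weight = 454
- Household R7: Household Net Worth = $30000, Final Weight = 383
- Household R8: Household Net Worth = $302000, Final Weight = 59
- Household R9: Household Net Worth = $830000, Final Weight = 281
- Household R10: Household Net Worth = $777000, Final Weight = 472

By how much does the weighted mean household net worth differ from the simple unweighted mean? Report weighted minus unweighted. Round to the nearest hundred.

Unweighted sum = 4549000
Unweighted mean = 4549000 / 10 = 454900
Weighted sum = 588000×462 + 197000×272 + 189000×130 + 289000×677 + 886000×776 + 461000×454 + 30000×383 + 302000×59 + 830000×281 + 777000×472
  = 271656000 + 53584000 + 24570000 + 195653000 + 687536000 + 209294000 + 11490000 + 17818000 + 233230000 + 366744000 = 2071575000
Sum of weights = 462 + 272 + 130 + 677 + 776 + 454 + 383 + 59 + 281 + 472 = 3966
Weighted mean = 2071575000 / 3966 = 522333.59
Difference (weighted minus unweighted) = 67433.585

67400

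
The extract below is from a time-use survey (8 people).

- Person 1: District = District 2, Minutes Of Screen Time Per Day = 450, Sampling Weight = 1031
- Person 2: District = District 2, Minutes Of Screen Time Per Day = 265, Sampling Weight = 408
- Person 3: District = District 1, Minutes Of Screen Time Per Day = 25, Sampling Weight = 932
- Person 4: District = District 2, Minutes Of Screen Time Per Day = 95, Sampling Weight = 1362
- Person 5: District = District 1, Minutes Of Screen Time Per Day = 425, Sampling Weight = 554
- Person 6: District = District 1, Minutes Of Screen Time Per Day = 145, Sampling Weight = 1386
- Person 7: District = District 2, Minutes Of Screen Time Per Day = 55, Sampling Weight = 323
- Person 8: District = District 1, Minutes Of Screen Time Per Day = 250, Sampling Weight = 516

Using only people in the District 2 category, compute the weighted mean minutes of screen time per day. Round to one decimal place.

District 2 rows: 1, 2, 4, 7
Weighted sum = 450×1031 + 265×408 + 95×1362 + 55×323
  = 463950 + 108120 + 129390 + 17765 = 719225
Sum of weights = 1031 + 408 + 1362 + 323 = 3124
Weighted mean = 719225 / 3124 = 230.22567

230.2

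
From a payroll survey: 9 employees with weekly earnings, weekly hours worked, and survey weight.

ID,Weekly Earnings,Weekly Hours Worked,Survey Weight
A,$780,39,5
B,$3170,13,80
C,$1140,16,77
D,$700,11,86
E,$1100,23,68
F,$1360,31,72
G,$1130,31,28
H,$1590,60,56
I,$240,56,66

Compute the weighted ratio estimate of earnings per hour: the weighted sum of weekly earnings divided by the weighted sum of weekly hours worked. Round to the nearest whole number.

Σ wᵢ·y = 780×5 + 3170×80 + 1140×77 + 700×86 + 1100×68 + 1360×72 + 1130×28 + 1590×56 + 240×66
  = 3900 + 253600 + 87780 + 60200 + 74800 + 97920 + 31640 + 89040 + 15840 = 714720
Σ wᵢ·x = 15133
Ratio = 714720 / 15133 = 47.229234

47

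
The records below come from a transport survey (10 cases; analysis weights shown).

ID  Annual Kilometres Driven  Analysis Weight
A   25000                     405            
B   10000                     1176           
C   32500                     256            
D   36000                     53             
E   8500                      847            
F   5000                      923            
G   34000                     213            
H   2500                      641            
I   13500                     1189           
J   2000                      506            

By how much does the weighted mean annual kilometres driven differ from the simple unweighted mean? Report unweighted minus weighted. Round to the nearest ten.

5650

Unweighted sum = 25000 + 10000 + 32500 + 36000 + 8500 + 5000 + 34000 + 2500 + 13500 + 2000 = 169000
Unweighted mean = 169000 / 10 = 16900
Weighted sum = 69835500
Sum of weights = 6209
Weighted mean = 69835500 / 6209 = 11247.463
Difference (unweighted minus weighted) = 5652.5366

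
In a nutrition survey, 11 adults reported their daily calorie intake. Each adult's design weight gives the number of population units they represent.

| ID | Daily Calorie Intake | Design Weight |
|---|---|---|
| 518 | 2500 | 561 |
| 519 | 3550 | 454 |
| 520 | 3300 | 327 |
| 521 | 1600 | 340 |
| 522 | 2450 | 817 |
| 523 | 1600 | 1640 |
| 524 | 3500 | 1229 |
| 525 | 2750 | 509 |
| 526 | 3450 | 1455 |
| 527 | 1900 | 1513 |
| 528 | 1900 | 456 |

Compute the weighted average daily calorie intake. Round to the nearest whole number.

2551

Weighted sum = 2500×561 + 3550×454 + 3300×327 + 1600×340 + 2450×817 + 1600×1640 + 3500×1229 + 2750×509 + 3450×1455 + 1900×1513 + 1900×456
  = 23725050
Sum of weights = 9301
Weighted mean = 23725050 / 9301 = 2550.8064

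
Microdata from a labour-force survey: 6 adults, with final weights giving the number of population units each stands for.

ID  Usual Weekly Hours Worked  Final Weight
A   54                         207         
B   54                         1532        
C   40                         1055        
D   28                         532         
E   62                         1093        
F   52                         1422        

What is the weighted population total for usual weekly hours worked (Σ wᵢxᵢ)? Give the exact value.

292712

Weighted total = 54×207 + 54×1532 + 40×1055 + 28×532 + 62×1093 + 52×1422
  = 11178 + 82728 + 42200 + 14896 + 67766 + 73944 = 292712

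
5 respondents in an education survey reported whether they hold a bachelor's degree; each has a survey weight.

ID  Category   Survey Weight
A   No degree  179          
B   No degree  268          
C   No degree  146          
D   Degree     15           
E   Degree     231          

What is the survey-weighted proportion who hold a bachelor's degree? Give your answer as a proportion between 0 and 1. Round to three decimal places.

Sum of weights for 'Degree' = 15 + 231 = 246
Total weight = 179 + 268 + 146 + 15 + 231 = 839
Weighted proportion = 246 / 839 = 0.2932062

0.293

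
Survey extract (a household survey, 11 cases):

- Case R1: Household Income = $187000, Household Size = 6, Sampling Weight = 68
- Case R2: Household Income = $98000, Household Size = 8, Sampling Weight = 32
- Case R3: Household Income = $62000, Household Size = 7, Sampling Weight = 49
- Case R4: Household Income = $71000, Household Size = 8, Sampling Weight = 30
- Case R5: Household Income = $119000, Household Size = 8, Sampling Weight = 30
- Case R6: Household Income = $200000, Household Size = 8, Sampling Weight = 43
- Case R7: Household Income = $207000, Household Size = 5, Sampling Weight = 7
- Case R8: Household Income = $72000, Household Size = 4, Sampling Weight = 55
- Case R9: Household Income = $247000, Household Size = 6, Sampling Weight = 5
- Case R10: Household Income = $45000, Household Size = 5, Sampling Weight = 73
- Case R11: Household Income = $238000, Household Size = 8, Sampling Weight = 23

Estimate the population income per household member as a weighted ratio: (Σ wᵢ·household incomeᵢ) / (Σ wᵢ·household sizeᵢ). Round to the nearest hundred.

18200

Σ wᵢ·y = 187000×68 + 98000×32 + 62000×49 + 71000×30 + 119000×30 + 200000×43 + 207000×7 + 72000×55 + 247000×5 + 45000×73 + 238000×23
  = 12716000 + 3136000 + 3038000 + 2130000 + 3570000 + 8600000 + 1449000 + 3960000 + 1235000 + 3285000 + 5474000 = 48593000
Σ wᵢ·x = 2665
Ratio = 48593000 / 2665 = 18233.771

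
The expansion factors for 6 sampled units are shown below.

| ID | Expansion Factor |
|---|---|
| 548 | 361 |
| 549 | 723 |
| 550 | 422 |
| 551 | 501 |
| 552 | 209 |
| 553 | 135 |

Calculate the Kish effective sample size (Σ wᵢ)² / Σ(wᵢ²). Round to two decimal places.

4.83

Σ wᵢ = 361 + 723 + 422 + 501 + 209 + 135 = 2351
Σ wᵢ² = 130321 + 522729 + 178084 + 251001 + 43681 + 18225 = 1144041
n_eff = 2351² / 1144041 = 5527201 / 1144041 = 4.8312963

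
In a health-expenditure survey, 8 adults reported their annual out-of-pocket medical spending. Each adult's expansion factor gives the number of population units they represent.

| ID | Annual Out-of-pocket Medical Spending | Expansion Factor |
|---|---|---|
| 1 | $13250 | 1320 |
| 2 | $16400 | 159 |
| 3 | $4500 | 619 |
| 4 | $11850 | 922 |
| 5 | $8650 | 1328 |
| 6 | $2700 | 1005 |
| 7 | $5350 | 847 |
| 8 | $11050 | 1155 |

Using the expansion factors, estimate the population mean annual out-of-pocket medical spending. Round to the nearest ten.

8880

Weighted sum = 13250×1320 + 16400×159 + 4500×619 + 11850×922 + 8650×1328 + 2700×1005 + 5350×847 + 11050×1155
  = 17490000 + 2607600 + 2785500 + 10925700 + 11487200 + 2713500 + 4531450 + 12762750 = 65303700
Sum of weights = 1320 + 159 + 619 + 922 + 1328 + 1005 + 847 + 1155 = 7355
Weighted mean = 65303700 / 7355 = 8878.8171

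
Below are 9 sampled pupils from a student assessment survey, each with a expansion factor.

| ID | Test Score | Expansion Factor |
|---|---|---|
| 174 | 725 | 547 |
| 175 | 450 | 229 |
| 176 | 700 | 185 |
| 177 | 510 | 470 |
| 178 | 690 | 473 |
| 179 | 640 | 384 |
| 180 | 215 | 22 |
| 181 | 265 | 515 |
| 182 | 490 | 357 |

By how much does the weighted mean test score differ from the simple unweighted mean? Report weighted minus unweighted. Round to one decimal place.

31.6

Unweighted sum = 725 + 450 + 700 + 510 + 690 + 640 + 215 + 265 + 490 = 4685
Unweighted mean = 4685 / 9 = 520.55556
Weighted sum = 725×547 + 450×229 + 700×185 + 510×470 + 690×473 + 640×384 + 215×22 + 265×515 + 490×357
  = 1757090
Sum of weights = 547 + 229 + 185 + 470 + 473 + 384 + 22 + 515 + 357 = 3182
Weighted mean = 1757090 / 3182 = 552.19673
Difference (weighted minus unweighted) = 31.641176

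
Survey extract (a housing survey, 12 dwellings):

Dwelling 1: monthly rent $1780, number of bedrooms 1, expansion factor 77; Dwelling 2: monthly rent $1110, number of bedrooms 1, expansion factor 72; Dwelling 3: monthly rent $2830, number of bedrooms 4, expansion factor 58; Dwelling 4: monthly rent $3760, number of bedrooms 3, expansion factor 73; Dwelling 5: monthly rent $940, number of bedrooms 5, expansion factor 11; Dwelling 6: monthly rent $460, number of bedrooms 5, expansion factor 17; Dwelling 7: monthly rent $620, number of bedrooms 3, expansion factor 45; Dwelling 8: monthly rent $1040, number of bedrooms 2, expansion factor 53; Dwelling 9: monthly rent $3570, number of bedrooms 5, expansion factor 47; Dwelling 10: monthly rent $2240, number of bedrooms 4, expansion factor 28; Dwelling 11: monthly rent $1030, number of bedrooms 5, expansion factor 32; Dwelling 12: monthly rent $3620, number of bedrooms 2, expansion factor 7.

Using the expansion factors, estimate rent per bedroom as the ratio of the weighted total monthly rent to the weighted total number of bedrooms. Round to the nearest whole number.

Σ wᵢ·y = 1780×77 + 1110×72 + 2830×58 + 3760×73 + 940×11 + 460×17 + 620×45 + 1040×53 + 3570×47 + 2240×28 + 1030×32 + 3620×7
  = 137060 + 79920 + 164140 + 274480 + 10340 + 7820 + 27900 + 55120 + 167790 + 62720 + 32960 + 25340 = 1045590
Σ wᵢ·x = 1×77 + 1×72 + 4×58 + 3×73 + 5×11 + 5×17 + 3×45 + 2×53 + 5×47 + 4×28 + 5×32 + 2×7
  = 1502
Ratio = 1045590 / 1502 = 696.13182

696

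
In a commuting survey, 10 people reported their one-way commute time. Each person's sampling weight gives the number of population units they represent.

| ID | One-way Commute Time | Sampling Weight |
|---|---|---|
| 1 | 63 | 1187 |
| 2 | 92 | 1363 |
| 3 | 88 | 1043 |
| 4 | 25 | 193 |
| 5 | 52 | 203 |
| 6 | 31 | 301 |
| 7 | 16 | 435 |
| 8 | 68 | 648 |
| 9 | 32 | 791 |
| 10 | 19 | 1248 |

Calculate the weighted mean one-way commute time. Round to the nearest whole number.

56

Weighted sum = 63×1187 + 92×1363 + 88×1043 + 25×193 + 52×203 + 31×301 + 16×435 + 68×648 + 32×791 + 19×1248
  = 74781 + 125396 + 91784 + 4825 + 10556 + 9331 + 6960 + 44064 + 25312 + 23712 = 416721
Sum of weights = 7412
Weighted mean = 416721 / 7412 = 56.222477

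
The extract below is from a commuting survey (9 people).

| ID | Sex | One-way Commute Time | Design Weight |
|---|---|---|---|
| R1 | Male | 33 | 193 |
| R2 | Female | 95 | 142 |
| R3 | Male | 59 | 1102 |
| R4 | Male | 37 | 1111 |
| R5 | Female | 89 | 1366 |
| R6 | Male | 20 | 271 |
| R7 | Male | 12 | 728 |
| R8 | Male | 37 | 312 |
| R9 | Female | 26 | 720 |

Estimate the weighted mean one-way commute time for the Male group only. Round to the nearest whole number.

Male rows: R1, R3, R4, R6, R7, R8
Weighted sum = 33×193 + 59×1102 + 37×1111 + 20×271 + 12×728 + 37×312
  = 6369 + 65018 + 41107 + 5420 + 8736 + 11544 = 138194
Sum of weights = 193 + 1102 + 1111 + 271 + 728 + 312 = 3717
Weighted mean = 138194 / 3717 = 37.178908

37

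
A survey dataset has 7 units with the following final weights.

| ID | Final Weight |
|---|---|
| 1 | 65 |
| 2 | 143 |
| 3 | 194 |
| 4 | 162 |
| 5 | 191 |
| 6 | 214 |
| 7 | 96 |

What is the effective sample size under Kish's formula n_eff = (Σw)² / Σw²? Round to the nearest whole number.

6

Σ wᵢ = 65 + 143 + 194 + 162 + 191 + 214 + 96 = 1065
Σ wᵢ² = 4225 + 20449 + 37636 + 26244 + 36481 + 45796 + 9216 = 180047
n_eff = 1065² / 180047 = 1134225 / 180047 = 6.2996051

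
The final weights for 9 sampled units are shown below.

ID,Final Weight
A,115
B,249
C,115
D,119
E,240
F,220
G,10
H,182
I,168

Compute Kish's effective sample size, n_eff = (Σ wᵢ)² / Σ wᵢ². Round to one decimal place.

Σ wᵢ = 115 + 249 + 115 + 119 + 240 + 220 + 10 + 182 + 168 = 1418
Σ wᵢ² = 13225 + 62001 + 13225 + 14161 + 57600 + 48400 + 100 + 33124 + 28224 = 270060
n_eff = 1418² / 270060 = 2010724 / 270060 = 7.4454714

7.4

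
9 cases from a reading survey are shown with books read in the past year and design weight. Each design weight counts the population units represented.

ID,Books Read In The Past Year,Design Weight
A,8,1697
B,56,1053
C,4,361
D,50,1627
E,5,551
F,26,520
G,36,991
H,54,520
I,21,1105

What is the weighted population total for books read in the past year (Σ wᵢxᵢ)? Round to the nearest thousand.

259000

Weighted total = 8×1697 + 56×1053 + 4×361 + 50×1627 + 5×551 + 26×520 + 36×991 + 54×520 + 21×1105
  = 13576 + 58968 + 1444 + 81350 + 2755 + 13520 + 35676 + 28080 + 23205 = 258574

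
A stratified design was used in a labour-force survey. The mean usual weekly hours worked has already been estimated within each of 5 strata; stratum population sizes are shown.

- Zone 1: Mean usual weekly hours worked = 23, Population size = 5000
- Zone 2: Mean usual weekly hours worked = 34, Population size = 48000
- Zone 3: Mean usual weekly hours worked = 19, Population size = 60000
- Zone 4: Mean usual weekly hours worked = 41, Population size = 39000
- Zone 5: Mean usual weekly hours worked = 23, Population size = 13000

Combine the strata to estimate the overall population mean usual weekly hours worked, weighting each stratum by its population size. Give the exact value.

Σ Nₕ·x̄ₕ = 23×5000 + 34×48000 + 19×60000 + 41×39000 + 23×13000
  = 115000 + 1632000 + 1140000 + 1599000 + 299000 = 4785000
Σ Nₕ = 5000 + 48000 + 60000 + 39000 + 13000 = 165000
Overall mean = 4785000 / 165000 = 29

29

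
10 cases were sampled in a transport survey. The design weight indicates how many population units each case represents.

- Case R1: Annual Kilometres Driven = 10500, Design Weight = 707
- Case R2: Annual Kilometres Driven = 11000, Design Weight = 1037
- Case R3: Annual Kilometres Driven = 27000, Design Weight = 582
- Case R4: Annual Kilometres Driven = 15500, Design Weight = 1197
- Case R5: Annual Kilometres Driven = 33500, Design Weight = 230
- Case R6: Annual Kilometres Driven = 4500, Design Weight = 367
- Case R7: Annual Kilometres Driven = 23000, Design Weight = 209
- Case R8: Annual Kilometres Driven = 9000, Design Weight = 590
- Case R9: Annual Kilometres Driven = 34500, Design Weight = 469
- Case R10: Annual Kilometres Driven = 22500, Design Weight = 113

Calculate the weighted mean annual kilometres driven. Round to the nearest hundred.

Weighted sum = 10500×707 + 11000×1037 + 27000×582 + 15500×1197 + 33500×230 + 4500×367 + 23000×209 + 9000×590 + 34500×469 + 22500×113
  = 7423500 + 11407000 + 15714000 + 18553500 + 7705000 + 1651500 + 4807000 + 5310000 + 16180500 + 2542500 = 91294500
Sum of weights = 707 + 1037 + 582 + 1197 + 230 + 367 + 209 + 590 + 469 + 113 = 5501
Weighted mean = 91294500 / 5501 = 16595.983

16600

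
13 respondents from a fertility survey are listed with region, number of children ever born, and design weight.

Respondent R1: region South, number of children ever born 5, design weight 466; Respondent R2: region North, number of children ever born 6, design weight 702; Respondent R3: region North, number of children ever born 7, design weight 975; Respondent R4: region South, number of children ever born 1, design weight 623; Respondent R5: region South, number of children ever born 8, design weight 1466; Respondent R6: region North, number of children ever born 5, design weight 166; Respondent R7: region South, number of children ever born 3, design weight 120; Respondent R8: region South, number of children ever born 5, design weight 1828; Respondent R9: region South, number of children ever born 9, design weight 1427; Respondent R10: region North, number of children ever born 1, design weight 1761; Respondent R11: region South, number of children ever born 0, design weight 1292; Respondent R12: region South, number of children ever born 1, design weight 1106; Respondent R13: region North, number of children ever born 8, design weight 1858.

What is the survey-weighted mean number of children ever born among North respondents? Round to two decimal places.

North rows: R2, R3, R6, R10, R13
Weighted sum = 6×702 + 7×975 + 5×166 + 1×1761 + 8×1858
  = 4212 + 6825 + 830 + 1761 + 14864 = 28492
Sum of weights = 702 + 975 + 166 + 1761 + 1858 = 5462
Weighted mean = 28492 / 5462 = 5.2164042

5.22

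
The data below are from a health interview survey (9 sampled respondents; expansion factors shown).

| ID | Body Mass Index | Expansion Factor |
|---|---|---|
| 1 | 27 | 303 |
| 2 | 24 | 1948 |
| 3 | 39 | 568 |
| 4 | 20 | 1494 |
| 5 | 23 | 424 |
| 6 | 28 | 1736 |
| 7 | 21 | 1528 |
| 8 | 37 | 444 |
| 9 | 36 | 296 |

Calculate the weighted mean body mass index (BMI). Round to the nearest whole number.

26

Weighted sum = 224497
Sum of weights = 303 + 1948 + 568 + 1494 + 424 + 1736 + 1528 + 444 + 296 = 8741
Weighted mean = 224497 / 8741 = 25.683217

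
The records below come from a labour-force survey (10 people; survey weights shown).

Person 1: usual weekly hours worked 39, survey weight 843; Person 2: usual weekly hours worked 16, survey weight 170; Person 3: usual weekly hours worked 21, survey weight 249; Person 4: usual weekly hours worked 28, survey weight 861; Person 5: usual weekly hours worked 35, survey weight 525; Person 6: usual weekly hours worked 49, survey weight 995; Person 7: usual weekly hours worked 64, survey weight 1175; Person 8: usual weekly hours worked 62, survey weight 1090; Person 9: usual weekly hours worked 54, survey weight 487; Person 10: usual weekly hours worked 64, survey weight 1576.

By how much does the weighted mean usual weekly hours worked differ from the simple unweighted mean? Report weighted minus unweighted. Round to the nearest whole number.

7

Unweighted sum = 39 + 16 + 21 + 28 + 35 + 49 + 64 + 62 + 54 + 64 = 432
Unweighted mean = 432 / 10 = 43.2
Weighted sum = 39×843 + 16×170 + 21×249 + 28×861 + 35×525 + 49×995 + 64×1175 + 62×1090 + 54×487 + 64×1576
  = 32877 + 2720 + 5229 + 24108 + 18375 + 48755 + 75200 + 67580 + 26298 + 100864 = 402006
Sum of weights = 843 + 170 + 249 + 861 + 525 + 995 + 1175 + 1090 + 487 + 1576 = 7971
Weighted mean = 402006 / 7971 = 50.433572
Difference (weighted minus unweighted) = 7.2335717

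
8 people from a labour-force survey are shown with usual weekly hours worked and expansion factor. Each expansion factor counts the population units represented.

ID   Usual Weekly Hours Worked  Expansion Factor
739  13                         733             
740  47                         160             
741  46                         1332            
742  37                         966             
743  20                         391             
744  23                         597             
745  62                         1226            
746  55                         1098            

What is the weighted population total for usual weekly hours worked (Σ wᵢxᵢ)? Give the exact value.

272016

Weighted total = 13×733 + 47×160 + 46×1332 + 37×966 + 20×391 + 23×597 + 62×1226 + 55×1098
  = 9529 + 7520 + 61272 + 35742 + 7820 + 13731 + 76012 + 60390 = 272016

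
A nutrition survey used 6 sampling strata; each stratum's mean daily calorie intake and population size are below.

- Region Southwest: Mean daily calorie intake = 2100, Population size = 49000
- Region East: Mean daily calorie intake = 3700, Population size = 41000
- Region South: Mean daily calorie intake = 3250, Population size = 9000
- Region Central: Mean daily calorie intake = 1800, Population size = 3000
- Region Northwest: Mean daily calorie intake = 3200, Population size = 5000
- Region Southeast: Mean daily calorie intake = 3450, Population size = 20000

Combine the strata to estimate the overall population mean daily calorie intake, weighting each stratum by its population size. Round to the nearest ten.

2950

Σ Nₕ·x̄ₕ = 2100×49000 + 3700×41000 + 3250×9000 + 1800×3000 + 3200×5000 + 3450×20000
  = 102900000 + 151700000 + 29250000 + 5400000 + 16000000 + 69000000 = 374250000
Σ Nₕ = 49000 + 41000 + 9000 + 3000 + 5000 + 20000 = 127000
Overall mean = 374250000 / 127000 = 2946.8504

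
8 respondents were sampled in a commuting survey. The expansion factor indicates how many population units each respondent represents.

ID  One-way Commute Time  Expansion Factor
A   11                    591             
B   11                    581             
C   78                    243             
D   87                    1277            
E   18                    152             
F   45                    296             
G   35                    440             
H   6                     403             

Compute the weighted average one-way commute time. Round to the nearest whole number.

44

Weighted sum = 11×591 + 11×581 + 78×243 + 87×1277 + 18×152 + 45×296 + 35×440 + 6×403
  = 176819
Sum of weights = 591 + 581 + 243 + 1277 + 152 + 296 + 440 + 403 = 3983
Weighted mean = 176819 / 3983 = 44.393422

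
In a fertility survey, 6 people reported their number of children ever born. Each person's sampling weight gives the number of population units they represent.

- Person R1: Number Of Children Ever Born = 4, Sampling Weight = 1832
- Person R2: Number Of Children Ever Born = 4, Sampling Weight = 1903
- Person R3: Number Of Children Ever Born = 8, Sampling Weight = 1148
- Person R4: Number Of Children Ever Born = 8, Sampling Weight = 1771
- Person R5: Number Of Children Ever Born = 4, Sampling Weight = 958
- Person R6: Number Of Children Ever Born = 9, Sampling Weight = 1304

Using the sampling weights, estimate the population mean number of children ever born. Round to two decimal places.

6.04

Weighted sum = 53860
Sum of weights = 1832 + 1903 + 1148 + 1771 + 958 + 1304 = 8916
Weighted mean = 53860 / 8916 = 6.0408255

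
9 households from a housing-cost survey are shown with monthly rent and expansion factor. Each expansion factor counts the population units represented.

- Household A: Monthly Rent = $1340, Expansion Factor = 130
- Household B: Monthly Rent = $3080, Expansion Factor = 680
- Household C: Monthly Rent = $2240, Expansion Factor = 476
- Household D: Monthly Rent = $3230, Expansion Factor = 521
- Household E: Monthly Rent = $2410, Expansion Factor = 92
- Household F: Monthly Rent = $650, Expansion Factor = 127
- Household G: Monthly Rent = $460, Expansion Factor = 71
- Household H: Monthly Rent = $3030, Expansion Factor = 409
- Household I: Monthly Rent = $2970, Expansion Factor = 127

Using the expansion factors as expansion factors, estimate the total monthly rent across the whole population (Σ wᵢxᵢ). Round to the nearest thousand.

Weighted total = 1340×130 + 3080×680 + 2240×476 + 3230×521 + 2410×92 + 650×127 + 460×71 + 3030×409 + 2970×127
  = 6971060

6971000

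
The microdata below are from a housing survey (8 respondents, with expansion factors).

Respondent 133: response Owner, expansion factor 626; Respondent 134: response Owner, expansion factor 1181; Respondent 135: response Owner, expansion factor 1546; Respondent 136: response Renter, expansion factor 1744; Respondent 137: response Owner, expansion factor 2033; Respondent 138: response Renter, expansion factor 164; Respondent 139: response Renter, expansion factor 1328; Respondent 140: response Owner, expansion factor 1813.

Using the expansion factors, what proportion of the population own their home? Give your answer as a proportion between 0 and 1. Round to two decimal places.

0.69

Sum of weights for 'Owner' = 626 + 1181 + 1546 + 2033 + 1813 = 7199
Total weight = 626 + 1181 + 1546 + 1744 + 2033 + 164 + 1328 + 1813 = 10435
Weighted proportion = 7199 / 10435 = 0.68988979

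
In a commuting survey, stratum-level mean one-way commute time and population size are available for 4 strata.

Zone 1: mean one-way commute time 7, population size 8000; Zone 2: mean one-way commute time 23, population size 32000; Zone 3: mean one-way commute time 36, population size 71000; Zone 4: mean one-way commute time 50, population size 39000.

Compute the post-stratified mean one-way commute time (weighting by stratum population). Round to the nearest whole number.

Σ Nₕ·x̄ₕ = 7×8000 + 23×32000 + 36×71000 + 50×39000
  = 56000 + 736000 + 2556000 + 1950000 = 5298000
Σ Nₕ = 8000 + 32000 + 71000 + 39000 = 150000
Overall mean = 5298000 / 150000 = 35.32

35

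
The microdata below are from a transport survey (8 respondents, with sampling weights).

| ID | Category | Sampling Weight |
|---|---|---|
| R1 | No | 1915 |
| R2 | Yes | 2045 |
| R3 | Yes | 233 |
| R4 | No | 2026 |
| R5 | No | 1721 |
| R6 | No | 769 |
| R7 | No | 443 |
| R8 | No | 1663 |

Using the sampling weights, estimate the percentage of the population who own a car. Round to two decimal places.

21.06

Sum of weights for 'Yes' = 2045 + 233 = 2278
Total weight = 10815
Weighted proportion = 2278 / 10815 = 0.21063338 → 21.063338%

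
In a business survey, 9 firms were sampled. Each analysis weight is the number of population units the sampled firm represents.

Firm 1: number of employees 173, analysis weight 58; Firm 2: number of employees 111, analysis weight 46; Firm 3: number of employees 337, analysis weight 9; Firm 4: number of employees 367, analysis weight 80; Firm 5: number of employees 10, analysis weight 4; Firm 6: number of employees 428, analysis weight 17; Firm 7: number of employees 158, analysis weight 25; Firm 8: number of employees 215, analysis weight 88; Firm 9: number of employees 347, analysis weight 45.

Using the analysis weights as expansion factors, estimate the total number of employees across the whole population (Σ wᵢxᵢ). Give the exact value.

Weighted total = 93334

93334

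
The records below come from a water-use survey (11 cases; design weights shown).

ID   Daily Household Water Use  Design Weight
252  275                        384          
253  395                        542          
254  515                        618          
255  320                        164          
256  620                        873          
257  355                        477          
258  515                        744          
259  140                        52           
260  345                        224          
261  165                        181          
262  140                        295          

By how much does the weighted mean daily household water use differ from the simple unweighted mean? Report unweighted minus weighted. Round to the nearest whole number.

-82

Unweighted sum = 275 + 395 + 515 + 320 + 620 + 355 + 515 + 140 + 345 + 165 + 140 = 3785
Unweighted mean = 3785 / 11 = 344.09091
Weighted sum = 275×384 + 395×542 + 515×618 + 320×164 + 620×873 + 355×477 + 515×744 + 140×52 + 345×224 + 165×181 + 140×295
  = 1939920
Sum of weights = 384 + 542 + 618 + 164 + 873 + 477 + 744 + 52 + 224 + 181 + 295 = 4554
Weighted mean = 1939920 / 4554 = 425.98155
Difference (unweighted minus weighted) = -81.890646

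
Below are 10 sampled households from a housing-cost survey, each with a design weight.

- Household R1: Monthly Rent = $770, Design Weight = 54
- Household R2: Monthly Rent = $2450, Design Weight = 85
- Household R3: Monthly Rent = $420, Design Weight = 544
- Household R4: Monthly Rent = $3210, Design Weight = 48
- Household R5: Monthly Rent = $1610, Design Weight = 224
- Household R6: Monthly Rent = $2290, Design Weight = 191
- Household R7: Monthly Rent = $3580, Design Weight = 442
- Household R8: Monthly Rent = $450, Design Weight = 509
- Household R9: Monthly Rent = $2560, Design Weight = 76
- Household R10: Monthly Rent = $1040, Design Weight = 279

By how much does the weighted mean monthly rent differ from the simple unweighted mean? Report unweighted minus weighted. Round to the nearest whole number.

318

Unweighted sum = 770 + 2450 + 420 + 3210 + 1610 + 2290 + 3580 + 450 + 2560 + 1040 = 18380
Unweighted mean = 18380 / 10 = 1838
Weighted sum = 770×54 + 2450×85 + 420×544 + 3210×48 + 1610×224 + 2290×191 + 3580×442 + 450×509 + 2560×76 + 1040×279
  = 41580 + 208250 + 228480 + 154080 + 360640 + 437390 + 1582360 + 229050 + 194560 + 290160 = 3726550
Sum of weights = 54 + 85 + 544 + 48 + 224 + 191 + 442 + 509 + 76 + 279 = 2452
Weighted mean = 3726550 / 2452 = 1519.8002
Difference (unweighted minus weighted) = 318.19984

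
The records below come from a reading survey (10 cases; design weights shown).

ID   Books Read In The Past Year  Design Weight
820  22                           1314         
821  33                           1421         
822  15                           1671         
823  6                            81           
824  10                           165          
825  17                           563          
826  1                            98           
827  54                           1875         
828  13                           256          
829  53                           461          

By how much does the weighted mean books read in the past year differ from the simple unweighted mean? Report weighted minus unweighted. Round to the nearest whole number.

Unweighted sum = 224
Unweighted mean = 224 / 10 = 22.4
Weighted sum = 22×1314 + 33×1421 + 15×1671 + 6×81 + 10×165 + 17×563 + 1×98 + 54×1875 + 13×256 + 53×461
  = 28908 + 46893 + 25065 + 486 + 1650 + 9571 + 98 + 101250 + 3328 + 24433 = 241682
Sum of weights = 7905
Weighted mean = 241682 / 7905 = 30.573308
Difference (weighted minus unweighted) = 8.173308

8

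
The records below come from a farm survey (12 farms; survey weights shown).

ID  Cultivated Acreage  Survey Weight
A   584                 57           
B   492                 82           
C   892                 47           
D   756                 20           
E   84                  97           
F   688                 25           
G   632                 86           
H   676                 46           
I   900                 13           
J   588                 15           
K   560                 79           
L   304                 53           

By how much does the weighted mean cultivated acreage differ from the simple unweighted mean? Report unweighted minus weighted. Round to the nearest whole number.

76

Unweighted sum = 7156
Unweighted mean = 7156 / 12 = 596.33333
Weighted sum = 584×57 + 492×82 + 892×47 + 756×20 + 84×97 + 688×25 + 632×86 + 676×46 + 900×13 + 588×15 + 560×79 + 304×53
  = 33288 + 40344 + 41924 + 15120 + 8148 + 17200 + 54352 + 31096 + 11700 + 8820 + 44240 + 16112 = 322344
Sum of weights = 57 + 82 + 47 + 20 + 97 + 25 + 86 + 46 + 13 + 15 + 79 + 53 = 620
Weighted mean = 322344 / 620 = 519.90968
Difference (unweighted minus weighted) = 76.423656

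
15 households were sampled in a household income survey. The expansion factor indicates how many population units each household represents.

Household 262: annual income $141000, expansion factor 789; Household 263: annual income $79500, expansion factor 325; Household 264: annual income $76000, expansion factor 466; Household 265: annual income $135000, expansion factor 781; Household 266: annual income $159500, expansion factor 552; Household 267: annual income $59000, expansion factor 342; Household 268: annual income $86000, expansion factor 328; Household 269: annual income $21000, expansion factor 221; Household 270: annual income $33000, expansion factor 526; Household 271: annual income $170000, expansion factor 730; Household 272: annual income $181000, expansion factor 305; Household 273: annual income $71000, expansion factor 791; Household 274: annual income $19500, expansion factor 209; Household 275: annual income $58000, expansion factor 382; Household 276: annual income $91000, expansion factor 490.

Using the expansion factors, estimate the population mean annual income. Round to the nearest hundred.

102600

Weighted sum = 742654000
Sum of weights = 7237
Weighted mean = 742654000 / 7237 = 102619.04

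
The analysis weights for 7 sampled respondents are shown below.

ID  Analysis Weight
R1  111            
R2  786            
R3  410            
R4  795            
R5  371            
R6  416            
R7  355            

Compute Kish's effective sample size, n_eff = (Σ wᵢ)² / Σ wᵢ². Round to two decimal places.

Σ wᵢ = 3244
Σ wᵢ² = 12321 + 617796 + 168100 + 632025 + 137641 + 173056 + 126025 = 1866964
n_eff = 3244² / 1866964 = 10523536 / 1866964 = 5.6367107

5.64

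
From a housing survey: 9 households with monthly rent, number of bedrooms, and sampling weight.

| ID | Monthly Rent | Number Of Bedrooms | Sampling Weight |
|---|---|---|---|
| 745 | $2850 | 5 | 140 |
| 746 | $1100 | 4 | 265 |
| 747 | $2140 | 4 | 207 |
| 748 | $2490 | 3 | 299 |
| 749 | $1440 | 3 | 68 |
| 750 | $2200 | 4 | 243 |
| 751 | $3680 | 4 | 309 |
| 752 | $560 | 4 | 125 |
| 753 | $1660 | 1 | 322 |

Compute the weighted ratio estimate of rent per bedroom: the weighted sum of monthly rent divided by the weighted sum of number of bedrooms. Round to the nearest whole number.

Σ wᵢ·y = 2850×140 + 1100×265 + 2140×207 + 2490×299 + 1440×68 + 2200×243 + 3680×309 + 560×125 + 1660×322
  = 4252150
Σ wᵢ·x = 5×140 + 4×265 + 4×207 + 3×299 + 3×68 + 4×243 + 4×309 + 4×125 + 1×322
  = 700 + 1060 + 828 + 897 + 204 + 972 + 1236 + 500 + 322 = 6719
Ratio = 4252150 / 6719 = 632.85459

633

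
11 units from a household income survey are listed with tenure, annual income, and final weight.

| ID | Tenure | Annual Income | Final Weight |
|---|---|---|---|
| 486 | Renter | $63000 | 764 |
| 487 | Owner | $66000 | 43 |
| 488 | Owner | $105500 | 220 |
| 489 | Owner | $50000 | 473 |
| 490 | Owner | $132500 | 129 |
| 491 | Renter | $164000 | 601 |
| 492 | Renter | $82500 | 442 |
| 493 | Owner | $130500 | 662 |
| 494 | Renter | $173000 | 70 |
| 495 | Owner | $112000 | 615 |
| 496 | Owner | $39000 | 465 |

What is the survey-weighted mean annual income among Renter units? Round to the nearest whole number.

104034

Renter rows: 486, 491, 492, 494
Weighted sum = 63000×764 + 164000×601 + 82500×442 + 173000×70
  = 48132000 + 98564000 + 36465000 + 12110000 = 195271000
Sum of weights = 764 + 601 + 442 + 70 = 1877
Weighted mean = 195271000 / 1877 = 104033.56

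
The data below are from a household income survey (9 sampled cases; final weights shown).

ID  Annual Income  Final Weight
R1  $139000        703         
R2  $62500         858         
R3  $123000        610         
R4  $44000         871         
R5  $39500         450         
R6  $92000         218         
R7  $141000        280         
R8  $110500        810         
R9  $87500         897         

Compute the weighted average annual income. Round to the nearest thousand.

90000

Weighted sum = 139000×703 + 62500×858 + 123000×610 + 44000×871 + 39500×450 + 92000×218 + 141000×280 + 110500×810 + 87500×897
  = 509999500
Sum of weights = 703 + 858 + 610 + 871 + 450 + 218 + 280 + 810 + 897 = 5697
Weighted mean = 509999500 / 5697 = 89520.713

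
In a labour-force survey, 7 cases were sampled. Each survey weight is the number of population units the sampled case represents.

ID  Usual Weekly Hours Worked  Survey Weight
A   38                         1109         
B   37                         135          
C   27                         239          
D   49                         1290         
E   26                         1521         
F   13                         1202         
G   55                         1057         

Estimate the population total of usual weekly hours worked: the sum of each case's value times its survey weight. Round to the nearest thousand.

Weighted total = 38×1109 + 37×135 + 27×239 + 49×1290 + 26×1521 + 13×1202 + 55×1057
  = 42142 + 4995 + 6453 + 63210 + 39546 + 15626 + 58135 = 230107

230000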